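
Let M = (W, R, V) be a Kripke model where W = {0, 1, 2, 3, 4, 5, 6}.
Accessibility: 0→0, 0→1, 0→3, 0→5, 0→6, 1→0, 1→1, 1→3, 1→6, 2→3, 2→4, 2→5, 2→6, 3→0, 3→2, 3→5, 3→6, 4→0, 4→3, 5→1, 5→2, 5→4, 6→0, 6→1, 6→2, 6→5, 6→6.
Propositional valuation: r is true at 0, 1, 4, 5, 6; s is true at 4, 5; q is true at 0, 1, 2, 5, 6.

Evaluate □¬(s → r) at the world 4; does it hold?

At 4: □¬(s → r) requires ¬(s → r) at every successor {0, 3}.
  ¬(s → r) fails at 0, so □¬(s → r) is false at 4.

No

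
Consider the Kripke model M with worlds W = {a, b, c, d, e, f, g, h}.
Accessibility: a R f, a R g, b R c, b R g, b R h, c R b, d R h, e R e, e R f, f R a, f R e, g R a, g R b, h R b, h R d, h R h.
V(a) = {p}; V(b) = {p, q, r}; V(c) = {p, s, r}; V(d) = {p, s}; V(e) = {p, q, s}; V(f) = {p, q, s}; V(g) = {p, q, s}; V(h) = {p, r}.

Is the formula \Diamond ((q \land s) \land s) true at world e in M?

Recall that \Diamond ψ holds at a world iff ψ holds at some accessible world.
At e: \Diamond ((q \land s) \land s) requires (q \land s) \land s at some successor in {e, f}.
  (q \land s) \land s holds at e, so \Diamond ((q \land s) \land s) is true at e.

Yes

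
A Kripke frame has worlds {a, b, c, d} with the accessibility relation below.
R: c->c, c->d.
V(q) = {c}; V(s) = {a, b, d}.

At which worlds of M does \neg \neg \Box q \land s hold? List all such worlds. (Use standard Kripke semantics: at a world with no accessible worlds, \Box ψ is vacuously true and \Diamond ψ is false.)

Recall that \Box ψ holds at a world iff ψ holds at every accessible world, and \Diamond ψ holds iff ψ holds at some accessible world.
Let φ = \neg \neg \Box q \land s. Evaluate φ at each world:
  a (successors ∅): φ is true.
  b (successors ∅): φ is true.
  c (successors {c, d}): φ is false.
  d (successors ∅): φ is true.
For instance, at c:
  At c: \neg \neg \Box q is false, s is false, so \neg \neg \Box q \land s is false.
    At c: \neg \Box q is true, so \neg \neg \Box q is false.
      At c: \Box q is false, so \neg \Box q is true.
Satisfying worlds: {a, b, d}

a, b, d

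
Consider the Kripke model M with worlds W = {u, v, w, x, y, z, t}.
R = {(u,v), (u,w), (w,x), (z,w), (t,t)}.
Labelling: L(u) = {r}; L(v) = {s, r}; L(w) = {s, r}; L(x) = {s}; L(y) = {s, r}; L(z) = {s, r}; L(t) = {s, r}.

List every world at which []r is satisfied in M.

u, v, x, y, z, t

Recall that []ψ holds at a world iff ψ holds at every accessible world, and <>ψ holds iff ψ holds at some accessible world.
Let φ = []r. Evaluate φ at each world:
  u (successors {v, w}): φ is true.
  v (successors ∅): φ is true.
  w (successors {x}): φ is false.
  x (successors ∅): φ is true.
  y (successors ∅): φ is true.
  z (successors {w}): φ is true.
  t (successors {t}): φ is true.
For instance, at t:
  At t: []r requires r at every successor {t}.
    At t: r is true.
  So []r is true at t.
Satisfying worlds: {u, v, x, y, z, t}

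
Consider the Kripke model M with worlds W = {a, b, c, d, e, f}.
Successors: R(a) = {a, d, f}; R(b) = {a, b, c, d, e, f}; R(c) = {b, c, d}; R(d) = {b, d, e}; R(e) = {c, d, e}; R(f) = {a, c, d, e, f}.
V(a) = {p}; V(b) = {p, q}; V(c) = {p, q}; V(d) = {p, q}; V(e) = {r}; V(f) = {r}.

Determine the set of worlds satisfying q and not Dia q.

none

Recall that Dia ψ holds at a world iff ψ holds at some accessible world.
Let φ = q and not Dia q. Evaluate φ at each world:
  a (successors {a, d, f}): φ is false.
  b (successors {a, b, c, d, e, f}): φ is false.
  c (successors {b, c, d}): φ is false.
  d (successors {b, d, e}): φ is false.
  e (successors {c, d, e}): φ is false.
  f (successors {a, c, d, e, f}): φ is false.
For instance, at c:
  At c: q is true, not Dia q is false, so q and not Dia q is false.
    At c: Dia q is true, so not Dia q is false.
      At c: Dia q requires q at some successor in {b, c, d}.
        q holds at b, so Dia q is true at c.
Satisfying worlds: none.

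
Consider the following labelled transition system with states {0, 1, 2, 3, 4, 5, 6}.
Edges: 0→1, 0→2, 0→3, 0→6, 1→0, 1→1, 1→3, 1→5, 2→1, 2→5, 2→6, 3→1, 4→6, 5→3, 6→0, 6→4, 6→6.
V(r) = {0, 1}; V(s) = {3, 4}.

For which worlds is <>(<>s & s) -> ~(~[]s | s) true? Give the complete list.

0, 1, 2, 3, 4, 5, 6

Let φ = <>(<>s & s) -> ~(~[]s | s). Evaluate φ at each world:
  0 (successors {1, 2, 3, 6}): φ is true.
  1 (successors {0, 1, 3, 5}): φ is true.
  2 (successors {1, 5, 6}): φ is true.
  3 (successors {1}): φ is true.
  4 (successors {6}): φ is true.
  5 (successors {3}): φ is true.
  6 (successors {0, 4, 6}): φ is true.
For instance, at 0:
  At 0: <>(<>s & s) is false, ~(~[]s | s) is false, so <>(<>s & s) -> ~(~[]s | s) is true.
    At 0: <>(<>s & s) requires <>s & s at some successor in {1, 2, 3, 6}.
      At 1: <>s & s is false.
      At 2: <>s & s is false.
      At 3: <>s & s is false.
      At 6: <>s & s is false.
    So <>(<>s & s) is false at 0.
    At 0: ~[]s | s is true, so ~(~[]s | s) is false.
      At 0: ~[]s is true, s is false, so ~[]s | s is true.
Satisfying worlds: {0, 1, 2, 3, 4, 5, 6}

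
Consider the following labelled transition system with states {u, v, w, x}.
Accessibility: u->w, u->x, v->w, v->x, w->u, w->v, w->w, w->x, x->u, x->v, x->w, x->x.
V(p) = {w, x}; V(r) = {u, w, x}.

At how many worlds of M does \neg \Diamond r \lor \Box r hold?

2

Recall that \Box ψ holds at a world iff ψ holds at every accessible world, and \Diamond ψ holds iff ψ holds at some accessible world.
Let φ = \neg \Diamond r \lor \Box r. Evaluate φ at each world:
  u (successors {w, x}): φ is true.
  v (successors {w, x}): φ is true.
  w (successors {u, v, w, x}): φ is false.
  x (successors {u, v, w, x}): φ is false.
For instance, at v:
  At v: \neg \Diamond r is false, \Box r is true, so \neg \Diamond r \lor \Box r is true.
    At v: \Diamond r is true, so \neg \Diamond r is false.
      At v: \Diamond r requires r at some successor in {w, x}.
        r holds at w, so \Diamond r is true at v.
    At v: \Box r requires r at every successor {w, x}.
      At w: r is true.
      At x: r is true.
    So \Box r is true at v.
Satisfying worlds: {u, v}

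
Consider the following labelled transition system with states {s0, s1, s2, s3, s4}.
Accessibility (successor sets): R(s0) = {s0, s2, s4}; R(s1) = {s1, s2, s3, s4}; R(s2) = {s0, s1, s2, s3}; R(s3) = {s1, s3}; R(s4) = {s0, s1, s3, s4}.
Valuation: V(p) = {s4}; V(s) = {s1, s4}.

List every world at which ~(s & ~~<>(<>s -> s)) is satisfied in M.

s0, s2, s3

Let φ = ~(s & ~~<>(<>s -> s)). Evaluate φ at each world:
  s0 (successors {s0, s2, s4}): φ is true.
  s1 (successors {s1, s2, s3, s4}): φ is false.
  s2 (successors {s0, s1, s2, s3}): φ is true.
  s3 (successors {s1, s3}): φ is true.
  s4 (successors {s0, s1, s3, s4}): φ is false.
For instance, at s2:
  At s2: s & ~~<>(<>s -> s) is false, so ~(s & ~~<>(<>s -> s)) is true.
    At s2: s is false, ~~<>(<>s -> s) is true, so s & ~~<>(<>s -> s) is false.
      At s2: ~<>(<>s -> s) is false, so ~~<>(<>s -> s) is true.
Satisfying worlds: {s0, s2, s3}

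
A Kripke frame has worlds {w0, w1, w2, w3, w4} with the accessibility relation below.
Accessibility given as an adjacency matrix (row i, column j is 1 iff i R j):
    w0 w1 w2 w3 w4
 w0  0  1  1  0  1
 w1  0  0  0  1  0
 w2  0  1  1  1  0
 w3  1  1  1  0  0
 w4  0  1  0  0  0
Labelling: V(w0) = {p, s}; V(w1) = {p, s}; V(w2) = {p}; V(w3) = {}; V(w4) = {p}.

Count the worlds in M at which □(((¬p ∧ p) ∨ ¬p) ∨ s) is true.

2

Let φ = □(((¬p ∧ p) ∨ ¬p) ∨ s). Evaluate φ at each world:
  w0 (successors {w1, w2, w4}): φ is false.
  w1 (successors {w3}): φ is true.
  w2 (successors {w1, w2, w3}): φ is false.
  w3 (successors {w0, w1, w2}): φ is false.
  w4 (successors {w1}): φ is true.
For instance, at w0:
  At w0: □(((¬p ∧ p) ∨ ¬p) ∨ s) requires ((¬p ∧ p) ∨ ¬p) ∨ s at every successor {w1, w2, w4}.
    ((¬p ∧ p) ∨ ¬p) ∨ s fails at w2, so □(((¬p ∧ p) ∨ ¬p) ∨ s) is false at w0.
Satisfying worlds: {w1, w4}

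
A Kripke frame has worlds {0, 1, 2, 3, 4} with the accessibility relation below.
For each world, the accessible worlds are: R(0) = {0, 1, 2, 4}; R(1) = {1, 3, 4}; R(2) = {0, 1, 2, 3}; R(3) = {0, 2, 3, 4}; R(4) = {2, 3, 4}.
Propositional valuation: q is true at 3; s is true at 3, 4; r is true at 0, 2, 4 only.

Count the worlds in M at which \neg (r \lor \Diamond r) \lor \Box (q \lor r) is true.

Let φ = \neg (r \lor \Diamond r) \lor \Box (q \lor r). Evaluate φ at each world:
  0 (successors {0, 1, 2, 4}): φ is false.
  1 (successors {1, 3, 4}): φ is false.
  2 (successors {0, 1, 2, 3}): φ is false.
  3 (successors {0, 2, 3, 4}): φ is true.
  4 (successors {2, 3, 4}): φ is true.
For instance, at 1:
  At 1: \neg (r \lor \Diamond r) is false, \Box (q \lor r) is false, so \neg (r \lor \Diamond r) \lor \Box (q \lor r) is false.
    At 1: r \lor \Diamond r is true, so \neg (r \lor \Diamond r) is false.
      At 1: r is false, \Diamond r is true, so r \lor \Diamond r is true.
    At 1: \Box (q \lor r) requires q \lor r at every successor {1, 3, 4}.
      q \lor r fails at 1, so \Box (q \lor r) is false at 1.
Satisfying worlds: {3, 4}

2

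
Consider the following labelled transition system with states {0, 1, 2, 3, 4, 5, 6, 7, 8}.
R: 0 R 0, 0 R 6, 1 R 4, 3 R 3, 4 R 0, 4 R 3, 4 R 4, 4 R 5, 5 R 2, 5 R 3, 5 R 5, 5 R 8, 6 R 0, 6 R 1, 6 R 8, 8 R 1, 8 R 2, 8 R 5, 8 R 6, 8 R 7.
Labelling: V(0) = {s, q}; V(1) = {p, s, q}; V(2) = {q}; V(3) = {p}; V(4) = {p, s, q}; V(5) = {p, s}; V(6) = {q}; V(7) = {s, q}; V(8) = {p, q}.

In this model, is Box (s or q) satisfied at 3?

Recall that Box ψ holds at a world iff ψ holds at every accessible world, and Dia ψ holds iff ψ holds at some accessible world.
At 3: Box (s or q) requires s or q at every successor {3}.
  s or q fails at 3, so Box (s or q) is false at 3.

No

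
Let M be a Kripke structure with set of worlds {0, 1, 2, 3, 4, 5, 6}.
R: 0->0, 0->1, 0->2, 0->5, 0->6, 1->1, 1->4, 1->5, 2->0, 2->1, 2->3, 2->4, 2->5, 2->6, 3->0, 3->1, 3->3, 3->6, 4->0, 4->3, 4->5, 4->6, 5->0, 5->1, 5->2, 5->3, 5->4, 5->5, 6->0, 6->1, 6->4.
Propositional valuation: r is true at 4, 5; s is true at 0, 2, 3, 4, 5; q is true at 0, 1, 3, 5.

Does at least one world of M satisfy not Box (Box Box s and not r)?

Recall that Box ψ holds at a world iff ψ holds at every accessible world, and Dia ψ holds iff ψ holds at some accessible world.
Let φ = not Box (Box Box s and not r). Evaluate φ at each world:
  0 (successors {0, 1, 2, 5, 6}): φ is true.
  1 (successors {1, 4, 5}): φ is true.
  2 (successors {0, 1, 3, 4, 5, 6}): φ is true.
  3 (successors {0, 1, 3, 6}): φ is true.
  4 (successors {0, 3, 5, 6}): φ is true.
  5 (successors {0, 1, 2, 3, 4, 5}): φ is true.
  6 (successors {0, 1, 4}): φ is true.
Detail at 0 (witness):
  At 0: Box (Box Box s and not r) is false, so not Box (Box Box s and not r) is true.
    At 0: Box (Box Box s and not r) requires Box Box s and not r at every successor {0, 1, 2, 5, 6}.
      Box Box s and not r fails at 0, so Box (Box Box s and not r) is false at 0.

Yes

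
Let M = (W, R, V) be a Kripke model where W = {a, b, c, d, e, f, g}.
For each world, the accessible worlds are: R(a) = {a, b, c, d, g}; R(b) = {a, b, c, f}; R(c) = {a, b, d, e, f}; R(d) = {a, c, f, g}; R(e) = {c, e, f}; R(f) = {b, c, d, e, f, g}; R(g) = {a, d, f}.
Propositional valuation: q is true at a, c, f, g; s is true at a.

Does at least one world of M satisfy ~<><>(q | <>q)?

Let φ = ~<><>(q | <>q). Evaluate φ at each world:
  a (successors {a, b, c, d, g}): φ is false.
  b (successors {a, b, c, f}): φ is false.
  c (successors {a, b, d, e, f}): φ is false.
  d (successors {a, c, f, g}): φ is false.
  e (successors {c, e, f}): φ is false.
  f (successors {b, c, d, e, f, g}): φ is false.
  g (successors {a, d, f}): φ is false.
For instance, at b:
  At b: <><>(q | <>q) is true, so ~<><>(q | <>q) is false.
    At b: <><>(q | <>q) requires <>(q | <>q) at some successor in {a, b, c, f}.
      <>(q | <>q) holds at a, so <><>(q | <>q) is true at b.

No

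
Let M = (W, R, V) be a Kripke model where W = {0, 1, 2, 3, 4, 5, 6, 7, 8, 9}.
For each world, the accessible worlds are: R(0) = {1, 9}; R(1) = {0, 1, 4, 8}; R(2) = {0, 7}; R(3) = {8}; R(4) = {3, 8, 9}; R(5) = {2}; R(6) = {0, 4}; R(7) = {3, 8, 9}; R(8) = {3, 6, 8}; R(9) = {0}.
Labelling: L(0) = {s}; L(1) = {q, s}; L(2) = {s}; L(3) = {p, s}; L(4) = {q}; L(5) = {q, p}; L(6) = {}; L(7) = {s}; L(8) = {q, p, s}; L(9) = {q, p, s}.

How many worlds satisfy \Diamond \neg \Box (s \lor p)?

6

Recall that \Box ψ holds at a world iff ψ holds at every accessible world, and \Diamond ψ holds iff ψ holds at some accessible world.
Let φ = \Diamond \neg \Box (s \lor p). Evaluate φ at each world:
  0 (successors {1, 9}): φ is true.
  1 (successors {0, 1, 4, 8}): φ is true.
  2 (successors {0, 7}): φ is false.
  3 (successors {8}): φ is true.
  4 (successors {3, 8, 9}): φ is true.
  5 (successors {2}): φ is false.
  6 (successors {0, 4}): φ is false.
  7 (successors {3, 8, 9}): φ is true.
  8 (successors {3, 6, 8}): φ is true.
  9 (successors {0}): φ is false.
For instance, at 3:
  At 3: \Diamond \neg \Box (s \lor p) requires \neg \Box (s \lor p) at some successor in {8}.
    \neg \Box (s \lor p) holds at 8, so \Diamond \neg \Box (s \lor p) is true at 3.
      At 8: \Box (s \lor p) is false, so \neg \Box (s \lor p) is true.
Satisfying worlds: {0, 1, 3, 4, 7, 8}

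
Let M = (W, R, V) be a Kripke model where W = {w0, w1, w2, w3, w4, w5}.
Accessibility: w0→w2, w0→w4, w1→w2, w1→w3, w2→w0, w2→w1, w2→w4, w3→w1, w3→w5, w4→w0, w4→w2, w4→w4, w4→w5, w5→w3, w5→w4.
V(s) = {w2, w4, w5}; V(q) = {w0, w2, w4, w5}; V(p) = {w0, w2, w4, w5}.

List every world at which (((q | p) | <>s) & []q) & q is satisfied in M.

w0, w4

Let φ = (((q | p) | <>s) & []q) & q. Evaluate φ at each world:
  w0 (successors {w2, w4}): φ is true.
  w1 (successors {w2, w3}): φ is false.
  w2 (successors {w0, w1, w4}): φ is false.
  w3 (successors {w1, w5}): φ is false.
  w4 (successors {w0, w2, w4, w5}): φ is true.
  w5 (successors {w3, w4}): φ is false.
For instance, at w0:
  At w0: ((q | p) | <>s) & []q is true, q is true, so (((q | p) | <>s) & []q) & q is true.
    At w0: (q | p) | <>s is true, []q is true, so ((q | p) | <>s) & []q is true.
      At w0: q | p is true, <>s is true, so (q | p) | <>s is true.
      At w0: []q requires q at every successor {w2, w4}.
        At w2: q is true.
        At w4: q is true.
      So []q is true at w0.
Satisfying worlds: {w0, w4}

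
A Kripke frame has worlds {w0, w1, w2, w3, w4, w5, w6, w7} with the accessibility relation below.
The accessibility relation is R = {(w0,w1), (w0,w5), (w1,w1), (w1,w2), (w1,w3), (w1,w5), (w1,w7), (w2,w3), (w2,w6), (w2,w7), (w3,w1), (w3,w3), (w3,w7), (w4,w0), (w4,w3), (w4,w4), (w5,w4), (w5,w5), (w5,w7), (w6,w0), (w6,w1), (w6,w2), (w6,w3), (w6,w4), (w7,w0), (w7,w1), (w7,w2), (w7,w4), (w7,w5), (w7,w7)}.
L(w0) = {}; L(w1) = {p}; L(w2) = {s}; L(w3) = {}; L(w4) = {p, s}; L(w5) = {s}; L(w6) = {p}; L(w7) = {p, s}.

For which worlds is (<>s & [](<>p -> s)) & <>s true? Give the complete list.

Let φ = (<>s & [](<>p -> s)) & <>s. Evaluate φ at each world:
  w0 (successors {w1, w5}): φ is false.
  w1 (successors {w1, w2, w3, w5, w7}): φ is false.
  w2 (successors {w3, w6, w7}): φ is false.
  w3 (successors {w1, w3, w7}): φ is false.
  w4 (successors {w0, w3, w4}): φ is false.
  w5 (successors {w4, w5, w7}): φ is true.
  w6 (successors {w0, w1, w2, w3, w4}): φ is false.
  w7 (successors {w0, w1, w2, w4, w5, w7}): φ is false.
For instance, at w1:
  At w1: <>s & [](<>p -> s) is false, <>s is true, so (<>s & [](<>p -> s)) & <>s is false.
    At w1: <>s is true, [](<>p -> s) is false, so <>s & [](<>p -> s) is false.
      At w1: <>s requires s at some successor in {w1, w2, w3, w5, w7}.
        s holds at w2, so <>s is true at w1.
      At w1: [](<>p -> s) requires <>p -> s at every successor {w1, w2, w3, w5, w7}.
        <>p -> s fails at w1, so [](<>p -> s) is false at w1.
    At w1: <>s requires s at some successor in {w1, w2, w3, w5, w7}.
      s holds at w2, so <>s is true at w1.
Satisfying worlds: {w5}

w5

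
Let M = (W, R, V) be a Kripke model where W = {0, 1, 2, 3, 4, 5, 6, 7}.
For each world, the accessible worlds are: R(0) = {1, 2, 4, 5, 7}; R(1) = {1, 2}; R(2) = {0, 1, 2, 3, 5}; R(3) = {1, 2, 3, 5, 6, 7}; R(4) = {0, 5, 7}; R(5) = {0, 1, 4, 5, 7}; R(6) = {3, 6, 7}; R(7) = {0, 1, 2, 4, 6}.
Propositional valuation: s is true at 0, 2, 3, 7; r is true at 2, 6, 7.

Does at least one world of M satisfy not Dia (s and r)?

No

Let φ = not Dia (s and r). Evaluate φ at each world:
  0 (successors {1, 2, 4, 5, 7}): φ is false.
  1 (successors {1, 2}): φ is false.
  2 (successors {0, 1, 2, 3, 5}): φ is false.
  3 (successors {1, 2, 3, 5, 6, 7}): φ is false.
  4 (successors {0, 5, 7}): φ is false.
  5 (successors {0, 1, 4, 5, 7}): φ is false.
  6 (successors {3, 6, 7}): φ is false.
  7 (successors {0, 1, 2, 4, 6}): φ is false.
For instance, at 7:
  At 7: Dia (s and r) is true, so not Dia (s and r) is false.
    At 7: Dia (s and r) requires s and r at some successor in {0, 1, 2, 4, 6}.
      s and r holds at 2, so Dia (s and r) is true at 7.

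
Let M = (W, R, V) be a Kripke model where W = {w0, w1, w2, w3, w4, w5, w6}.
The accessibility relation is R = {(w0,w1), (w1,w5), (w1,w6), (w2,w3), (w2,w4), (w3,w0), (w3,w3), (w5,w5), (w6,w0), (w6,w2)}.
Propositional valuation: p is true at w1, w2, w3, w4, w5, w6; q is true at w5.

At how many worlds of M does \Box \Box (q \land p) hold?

Let φ = \Box \Box (q \land p). Evaluate φ at each world:
  w0 (successors {w1}): φ is false.
  w1 (successors {w5, w6}): φ is false.
  w2 (successors {w3, w4}): φ is false.
  w3 (successors {w0, w3}): φ is false.
  w4 (successors ∅): φ is true.
  w5 (successors {w5}): φ is true.
  w6 (successors {w0, w2}): φ is false.
For instance, at w2:
  At w2: \Box \Box (q \land p) requires \Box (q \land p) at every successor {w3, w4}.
    \Box (q \land p) fails at w3, so \Box \Box (q \land p) is false at w2.
      At w3: \Box (q \land p) requires q \land p at every successor {w0, w3}.
        q \land p fails at w0, so \Box (q \land p) is false at w3.
Satisfying worlds: {w4, w5}

2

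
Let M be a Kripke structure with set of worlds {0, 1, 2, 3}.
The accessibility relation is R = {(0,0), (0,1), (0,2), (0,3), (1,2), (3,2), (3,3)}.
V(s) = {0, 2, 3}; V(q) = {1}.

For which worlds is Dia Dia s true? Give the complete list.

0, 3

Recall that Dia ψ holds at a world iff ψ holds at some accessible world.
Let φ = Dia Dia s. Evaluate φ at each world:
  0 (successors {0, 1, 2, 3}): φ is true.
  1 (successors {2}): φ is false.
  2 (successors ∅): φ is false.
  3 (successors {2, 3}): φ is true.
For instance, at 0:
  At 0: Dia Dia s requires Dia s at some successor in {0, 1, 2, 3}.
    Dia s holds at 0, so Dia Dia s is true at 0.
      At 0: Dia s requires s at some successor in {0, 1, 2, 3}.
        s holds at 0, so Dia s is true at 0.
Satisfying worlds: {0, 3}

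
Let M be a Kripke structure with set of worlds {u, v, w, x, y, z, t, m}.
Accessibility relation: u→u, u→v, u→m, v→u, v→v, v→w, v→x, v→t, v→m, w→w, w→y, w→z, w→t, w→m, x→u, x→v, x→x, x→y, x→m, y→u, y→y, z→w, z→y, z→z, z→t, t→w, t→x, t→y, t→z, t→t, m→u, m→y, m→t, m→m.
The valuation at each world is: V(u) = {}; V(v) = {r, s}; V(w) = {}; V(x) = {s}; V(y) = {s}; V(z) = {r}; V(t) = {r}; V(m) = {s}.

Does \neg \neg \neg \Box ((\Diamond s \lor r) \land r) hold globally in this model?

Let φ = \neg \neg \neg \Box ((\Diamond s \lor r) \land r). Evaluate φ at each world:
  u (successors {u, v, m}): φ is true.
  v (successors {u, v, w, x, t, m}): φ is true.
  w (successors {w, y, z, t, m}): φ is true.
  x (successors {u, v, x, y, m}): φ is true.
  y (successors {u, y}): φ is true.
  z (successors {w, y, z, t}): φ is true.
  t (successors {w, x, y, z, t}): φ is true.
  m (successors {u, y, t, m}): φ is true.
For instance, at y:
  At y: \neg \neg \Box ((\Diamond s \lor r) \land r) is false, so \neg \neg \neg \Box ((\Diamond s \lor r) \land r) is true.
    At y: \neg \Box ((\Diamond s \lor r) \land r) is true, so \neg \neg \Box ((\Diamond s \lor r) \land r) is false.
      At y: \Box ((\Diamond s \lor r) \land r) is false, so \neg \Box ((\Diamond s \lor r) \land r) is true.

Yes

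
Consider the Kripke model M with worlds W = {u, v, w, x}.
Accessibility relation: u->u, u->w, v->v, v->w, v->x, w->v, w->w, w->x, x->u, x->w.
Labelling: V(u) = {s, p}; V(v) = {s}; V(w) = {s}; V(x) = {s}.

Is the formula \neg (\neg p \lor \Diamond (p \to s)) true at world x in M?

At x: \neg p \lor \Diamond (p \to s) is true, so \neg (\neg p \lor \Diamond (p \to s)) is false.
  At x: \neg p is true, \Diamond (p \to s) is true, so \neg p \lor \Diamond (p \to s) is true.
    At x: \Diamond (p \to s) requires p \to s at some successor in {u, w}.
      p \to s holds at u, so \Diamond (p \to s) is true at x.

No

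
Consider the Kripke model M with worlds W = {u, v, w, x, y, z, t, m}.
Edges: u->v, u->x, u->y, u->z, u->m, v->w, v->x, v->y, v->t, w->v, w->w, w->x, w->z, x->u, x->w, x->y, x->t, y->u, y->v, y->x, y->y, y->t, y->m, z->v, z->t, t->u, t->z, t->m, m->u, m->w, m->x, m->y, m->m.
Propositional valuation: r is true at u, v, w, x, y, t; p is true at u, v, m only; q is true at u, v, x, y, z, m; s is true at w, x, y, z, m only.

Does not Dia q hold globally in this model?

Recall that Dia ψ holds at a world iff ψ holds at some accessible world.
Let φ = not Dia q. Evaluate φ at each world:
  u (successors {v, x, y, z, m}): φ is false.
  v (successors {w, x, y, t}): φ is false.
  w (successors {v, w, x, z}): φ is false.
  x (successors {u, w, y, t}): φ is false.
  y (successors {u, v, x, y, t, m}): φ is false.
  z (successors {v, t}): φ is false.
  t (successors {u, z, m}): φ is false.
  m (successors {u, w, x, y, m}): φ is false.
Detail at u (counterexample):
  At u: Dia q is true, so not Dia q is false.
    At u: Dia q requires q at some successor in {v, x, y, z, m}.
      q holds at v, so Dia q is true at u.

No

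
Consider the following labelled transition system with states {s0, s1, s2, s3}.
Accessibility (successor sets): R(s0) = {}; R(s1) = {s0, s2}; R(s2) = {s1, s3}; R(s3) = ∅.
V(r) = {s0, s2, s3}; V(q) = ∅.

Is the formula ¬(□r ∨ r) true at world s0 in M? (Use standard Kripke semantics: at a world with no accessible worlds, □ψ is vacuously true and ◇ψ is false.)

No

Recall that □ψ holds at a world iff ψ holds at every accessible world, and ◇ψ holds iff ψ holds at some accessible world.
At s0: □r ∨ r is true, so ¬(□r ∨ r) is false.
  At s0: □r is true, r is true, so □r ∨ r is true.
    At s0: no accessible worlds, so □r holds vacuously.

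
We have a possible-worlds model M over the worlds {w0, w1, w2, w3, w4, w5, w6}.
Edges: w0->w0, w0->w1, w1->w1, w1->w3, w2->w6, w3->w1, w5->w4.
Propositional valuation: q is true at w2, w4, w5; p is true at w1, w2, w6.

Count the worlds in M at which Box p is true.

Let φ = Box p. Evaluate φ at each world:
  w0 (successors {w0, w1}): φ is false.
  w1 (successors {w1, w3}): φ is false.
  w2 (successors {w6}): φ is true.
  w3 (successors {w1}): φ is true.
  w4 (successors ∅): φ is true.
  w5 (successors {w4}): φ is false.
  w6 (successors ∅): φ is true.
For instance, at w3:
  At w3: Box p requires p at every successor {w1}.
    At w1: p is true.
  So Box p is true at w3.
Satisfying worlds: {w2, w3, w4, w6}

4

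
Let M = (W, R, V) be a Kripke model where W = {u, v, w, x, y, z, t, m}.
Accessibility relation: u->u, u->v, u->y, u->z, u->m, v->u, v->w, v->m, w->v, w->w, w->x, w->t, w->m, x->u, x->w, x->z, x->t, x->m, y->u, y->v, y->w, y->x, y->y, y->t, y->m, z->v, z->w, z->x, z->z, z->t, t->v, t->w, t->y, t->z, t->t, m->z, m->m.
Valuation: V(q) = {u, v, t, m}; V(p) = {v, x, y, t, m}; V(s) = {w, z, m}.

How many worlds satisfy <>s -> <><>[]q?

Recall that []ψ holds at a world iff ψ holds at every accessible world, and <>ψ holds iff ψ holds at some accessible world.
Let φ = <>s -> <><>[]q. Evaluate φ at each world:
  u (successors {u, v, y, z, m}): φ is false.
  v (successors {u, w, m}): φ is false.
  w (successors {v, w, x, t, m}): φ is false.
  x (successors {u, w, z, t, m}): φ is false.
  y (successors {u, v, w, x, y, t, m}): φ is false.
  z (successors {v, w, x, z, t}): φ is false.
  t (successors {v, w, y, z, t}): φ is false.
  m (successors {z, m}): φ is false.
For instance, at x:
  At x: <>s is true, <><>[]q is false, so <>s -> <><>[]q is false.
    At x: <>s requires s at some successor in {u, w, z, t, m}.
      s holds at w, so <>s is true at x.
    At x: <><>[]q requires <>[]q at some successor in {u, w, z, t, m}.
      At u: <>[]q is false.
      At w: <>[]q is false.
      At z: <>[]q is false.
      At t: <>[]q is false.
      At m: <>[]q is false.
    So <><>[]q is false at x.
Satisfying worlds: none.

0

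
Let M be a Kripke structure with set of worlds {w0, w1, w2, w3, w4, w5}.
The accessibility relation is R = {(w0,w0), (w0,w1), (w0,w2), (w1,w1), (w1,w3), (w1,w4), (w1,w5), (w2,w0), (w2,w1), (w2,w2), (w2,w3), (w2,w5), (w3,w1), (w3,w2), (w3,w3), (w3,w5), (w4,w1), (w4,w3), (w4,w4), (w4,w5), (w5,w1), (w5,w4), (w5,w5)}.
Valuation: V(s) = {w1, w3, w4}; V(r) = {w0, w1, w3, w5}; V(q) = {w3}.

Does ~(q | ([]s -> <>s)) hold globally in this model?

Recall that []ψ holds at a world iff ψ holds at every accessible world, and <>ψ holds iff ψ holds at some accessible world.
Let φ = ~(q | ([]s -> <>s)). Evaluate φ at each world:
  w0 (successors {w0, w1, w2}): φ is false.
  w1 (successors {w1, w3, w4, w5}): φ is false.
  w2 (successors {w0, w1, w2, w3, w5}): φ is false.
  w3 (successors {w1, w2, w3, w5}): φ is false.
  w4 (successors {w1, w3, w4, w5}): φ is false.
  w5 (successors {w1, w4, w5}): φ is false.
Detail at w0 (counterexample):
  At w0: q | ([]s -> <>s) is true, so ~(q | ([]s -> <>s)) is false.
    At w0: q is false, []s -> <>s is true, so q | ([]s -> <>s) is true.
      At w0: []s is false, <>s is true, so []s -> <>s is true.

No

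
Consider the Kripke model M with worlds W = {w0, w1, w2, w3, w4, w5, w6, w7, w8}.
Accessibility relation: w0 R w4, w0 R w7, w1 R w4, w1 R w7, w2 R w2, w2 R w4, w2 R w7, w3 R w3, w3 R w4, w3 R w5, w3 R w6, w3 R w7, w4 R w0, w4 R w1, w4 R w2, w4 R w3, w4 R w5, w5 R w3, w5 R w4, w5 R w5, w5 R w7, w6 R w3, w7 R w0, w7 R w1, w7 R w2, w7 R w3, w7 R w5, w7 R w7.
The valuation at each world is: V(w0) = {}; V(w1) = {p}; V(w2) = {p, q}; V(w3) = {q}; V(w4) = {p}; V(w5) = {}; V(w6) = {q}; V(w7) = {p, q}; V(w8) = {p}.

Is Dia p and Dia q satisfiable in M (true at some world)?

Let φ = Dia p and Dia q. Evaluate φ at each world:
  w0 (successors {w4, w7}): φ is true.
  w1 (successors {w4, w7}): φ is true.
  w2 (successors {w2, w4, w7}): φ is true.
  w3 (successors {w3, w4, w5, w6, w7}): φ is true.
  w4 (successors {w0, w1, w2, w3, w5}): φ is true.
  w5 (successors {w3, w4, w5, w7}): φ is true.
  w6 (successors {w3}): φ is false.
  w7 (successors {w0, w1, w2, w3, w5, w7}): φ is true.
  w8 (successors ∅): φ is false.
Detail at w0 (witness):
  At w0: Dia p is true, Dia q is true, so Dia p and Dia q is true.
    At w0: Dia p requires p at some successor in {w4, w7}.
      p holds at w4, so Dia p is true at w0.
    At w0: Dia q requires q at some successor in {w4, w7}.
      q holds at w7, so Dia q is true at w0.

Yes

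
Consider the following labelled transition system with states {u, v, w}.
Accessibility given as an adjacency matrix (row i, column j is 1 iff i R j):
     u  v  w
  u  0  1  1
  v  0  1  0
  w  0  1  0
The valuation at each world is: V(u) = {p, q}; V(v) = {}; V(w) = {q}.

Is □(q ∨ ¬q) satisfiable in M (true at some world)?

Let φ = □(q ∨ ¬q). Evaluate φ at each world:
  u (successors {v, w}): φ is true.
  v (successors {v}): φ is true.
  w (successors {v}): φ is true.
Detail at u (witness):
  At u: □(q ∨ ¬q) requires q ∨ ¬q at every successor {v, w}.
    At v: q ∨ ¬q is true.
    At w: q ∨ ¬q is true.
  So □(q ∨ ¬q) is true at u.

Yes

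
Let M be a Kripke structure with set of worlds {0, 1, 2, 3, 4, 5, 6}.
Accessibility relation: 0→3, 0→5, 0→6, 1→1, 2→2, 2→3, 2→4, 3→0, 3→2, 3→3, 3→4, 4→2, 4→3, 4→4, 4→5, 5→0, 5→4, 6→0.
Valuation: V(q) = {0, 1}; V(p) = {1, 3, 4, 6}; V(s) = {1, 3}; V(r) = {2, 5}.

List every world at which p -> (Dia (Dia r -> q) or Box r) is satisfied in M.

Let φ = p -> (Dia (Dia r -> q) or Box r). Evaluate φ at each world:
  0 (successors {3, 5, 6}): φ is true.
  1 (successors {1}): φ is true.
  2 (successors {2, 3, 4}): φ is true.
  3 (successors {0, 2, 3, 4}): φ is true.
  4 (successors {2, 3, 4, 5}): φ is true.
  5 (successors {0, 4}): φ is true.
  6 (successors {0}): φ is true.
For instance, at 3:
  At 3: p is true, Dia (Dia r -> q) or Box r is true, so p -> (Dia (Dia r -> q) or Box r) is true.
    At 3: Dia (Dia r -> q) is true, Box r is false, so Dia (Dia r -> q) or Box r is true.
      At 3: Dia (Dia r -> q) requires Dia r -> q at some successor in {0, 2, 3, 4}.
        Dia r -> q holds at 0, so Dia (Dia r -> q) is true at 3.
      At 3: Box r requires r at every successor {0, 2, 3, 4}.
        r fails at 0, so Box r is false at 3.
Satisfying worlds: {0, 1, 2, 3, 4, 5, 6}

0, 1, 2, 3, 4, 5, 6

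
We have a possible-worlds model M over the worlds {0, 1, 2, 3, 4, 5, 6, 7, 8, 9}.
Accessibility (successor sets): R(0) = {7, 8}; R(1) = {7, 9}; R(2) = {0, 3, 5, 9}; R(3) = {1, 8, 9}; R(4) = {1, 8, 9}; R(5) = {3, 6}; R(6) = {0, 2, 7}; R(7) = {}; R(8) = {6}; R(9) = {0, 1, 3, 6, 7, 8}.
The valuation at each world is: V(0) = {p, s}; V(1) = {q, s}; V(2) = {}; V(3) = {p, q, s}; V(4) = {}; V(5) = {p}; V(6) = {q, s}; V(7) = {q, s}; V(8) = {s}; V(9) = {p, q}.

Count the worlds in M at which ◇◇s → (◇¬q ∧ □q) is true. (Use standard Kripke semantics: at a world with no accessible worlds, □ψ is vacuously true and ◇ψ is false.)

Let φ = ◇◇s → (◇¬q ∧ □q). Evaluate φ at each world:
  0 (successors {7, 8}): φ is false.
  1 (successors {7, 9}): φ is false.
  2 (successors {0, 3, 5, 9}): φ is false.
  3 (successors {1, 8, 9}): φ is false.
  4 (successors {1, 8, 9}): φ is false.
  5 (successors {3, 6}): φ is false.
  6 (successors {0, 2, 7}): φ is false.
  7 (successors ∅): φ is true.
  8 (successors {6}): φ is false.
  9 (successors {0, 1, 3, 6, 7, 8}): φ is false.
For instance, at 1:
  At 1: ◇◇s is true, ◇¬q ∧ □q is false, so ◇◇s → (◇¬q ∧ □q) is false.
    At 1: ◇◇s requires ◇s at some successor in {7, 9}.
      ◇s holds at 9, so ◇◇s is true at 1.
    At 1: ◇¬q is false, □q is true, so ◇¬q ∧ □q is false.
      At 1: ◇¬q requires ¬q at some successor in {7, 9}.
        At 7: ¬q is false.
        At 9: ¬q is false.
      So ◇¬q is false at 1.
      At 1: □q requires q at every successor {7, 9}.
        At 7: q is true.
        At 9: q is true.
      So □q is true at 1.
Satisfying worlds: {7}

1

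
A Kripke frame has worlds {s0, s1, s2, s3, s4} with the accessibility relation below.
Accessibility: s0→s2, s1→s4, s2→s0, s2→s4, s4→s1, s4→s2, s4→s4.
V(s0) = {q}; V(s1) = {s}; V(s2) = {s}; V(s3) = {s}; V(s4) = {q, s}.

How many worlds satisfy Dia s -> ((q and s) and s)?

2

Let φ = Dia s -> ((q and s) and s). Evaluate φ at each world:
  s0 (successors {s2}): φ is false.
  s1 (successors {s4}): φ is false.
  s2 (successors {s0, s4}): φ is false.
  s3 (successors ∅): φ is true.
  s4 (successors {s1, s2, s4}): φ is true.
For instance, at s1:
  At s1: Dia s is true, (q and s) and s is false, so Dia s -> ((q and s) and s) is false.
    At s1: Dia s requires s at some successor in {s4}.
      s holds at s4, so Dia s is true at s1.
Satisfying worlds: {s3, s4}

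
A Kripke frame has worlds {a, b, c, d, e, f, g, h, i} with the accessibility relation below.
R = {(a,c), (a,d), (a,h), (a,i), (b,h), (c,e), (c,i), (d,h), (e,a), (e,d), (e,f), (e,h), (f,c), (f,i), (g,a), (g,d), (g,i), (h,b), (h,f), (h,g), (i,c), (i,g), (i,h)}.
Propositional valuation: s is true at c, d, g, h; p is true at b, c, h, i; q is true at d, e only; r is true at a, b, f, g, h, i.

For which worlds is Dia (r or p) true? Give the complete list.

Let φ = Dia (r or p). Evaluate φ at each world:
  a (successors {c, d, h, i}): φ is true.
  b (successors {h}): φ is true.
  c (successors {e, i}): φ is true.
  d (successors {h}): φ is true.
  e (successors {a, d, f, h}): φ is true.
  f (successors {c, i}): φ is true.
  g (successors {a, d, i}): φ is true.
  h (successors {b, f, g}): φ is true.
  i (successors {c, g, h}): φ is true.
For instance, at d:
  At d: Dia (r or p) requires r or p at some successor in {h}.
    r or p holds at h, so Dia (r or p) is true at d.
Satisfying worlds: {a, b, c, d, e, f, g, h, i}

a, b, c, d, e, f, g, h, i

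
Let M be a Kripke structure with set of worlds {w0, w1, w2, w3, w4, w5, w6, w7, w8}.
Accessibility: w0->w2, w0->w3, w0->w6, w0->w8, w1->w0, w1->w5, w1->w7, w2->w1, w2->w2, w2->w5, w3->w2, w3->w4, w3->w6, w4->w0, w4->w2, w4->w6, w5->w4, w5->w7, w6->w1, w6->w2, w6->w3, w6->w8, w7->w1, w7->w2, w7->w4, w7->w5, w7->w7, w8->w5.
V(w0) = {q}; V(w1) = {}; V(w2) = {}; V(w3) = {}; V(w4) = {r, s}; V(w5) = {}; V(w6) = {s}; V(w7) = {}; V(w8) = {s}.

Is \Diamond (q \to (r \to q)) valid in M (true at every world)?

Let φ = \Diamond (q \to (r \to q)). Evaluate φ at each world:
  w0 (successors {w2, w3, w6, w8}): φ is true.
  w1 (successors {w0, w5, w7}): φ is true.
  w2 (successors {w1, w2, w5}): φ is true.
  w3 (successors {w2, w4, w6}): φ is true.
  w4 (successors {w0, w2, w6}): φ is true.
  w5 (successors {w4, w7}): φ is true.
  w6 (successors {w1, w2, w3, w8}): φ is true.
  w7 (successors {w1, w2, w4, w5, w7}): φ is true.
  w8 (successors {w5}): φ is true.
For instance, at w1:
  At w1: \Diamond (q \to (r \to q)) requires q \to (r \to q) at some successor in {w0, w5, w7}.
    q \to (r \to q) holds at w0, so \Diamond (q \to (r \to q)) is true at w1.

Yes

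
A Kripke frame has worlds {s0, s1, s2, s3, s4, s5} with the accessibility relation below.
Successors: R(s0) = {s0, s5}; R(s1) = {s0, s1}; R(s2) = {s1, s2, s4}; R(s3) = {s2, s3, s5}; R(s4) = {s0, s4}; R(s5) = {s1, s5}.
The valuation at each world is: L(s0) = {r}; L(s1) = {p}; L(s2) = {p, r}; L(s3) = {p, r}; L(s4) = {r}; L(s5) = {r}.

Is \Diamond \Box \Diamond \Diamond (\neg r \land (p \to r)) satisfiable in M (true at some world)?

No

Let φ = \Diamond \Box \Diamond \Diamond (\neg r \land (p \to r)). Evaluate φ at each world:
  s0 (successors {s0, s5}): φ is false.
  s1 (successors {s0, s1}): φ is false.
  s2 (successors {s1, s2, s4}): φ is false.
  s3 (successors {s2, s3, s5}): φ is false.
  s4 (successors {s0, s4}): φ is false.
  s5 (successors {s1, s5}): φ is false.
For instance, at s3:
  At s3: \Diamond \Box \Diamond \Diamond (\neg r \land (p \to r)) requires \Box \Diamond \Diamond (\neg r \land (p \to r)) at some successor in {s2, s3, s5}.
    At s2: \Box \Diamond \Diamond (\neg r \land (p \to r)) is false.
    At s3: \Box \Diamond \Diamond (\neg r \land (p \to r)) is false.
    At s5: \Box \Diamond \Diamond (\neg r \land (p \to r)) is false.
  So \Diamond \Box \Diamond \Diamond (\neg r \land (p \to r)) is false at s3.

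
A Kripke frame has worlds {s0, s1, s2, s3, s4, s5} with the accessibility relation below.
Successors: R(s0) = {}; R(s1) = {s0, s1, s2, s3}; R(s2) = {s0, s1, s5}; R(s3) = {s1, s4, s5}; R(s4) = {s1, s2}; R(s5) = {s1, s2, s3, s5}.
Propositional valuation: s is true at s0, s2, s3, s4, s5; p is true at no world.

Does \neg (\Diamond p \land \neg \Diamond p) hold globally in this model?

Yes

Let φ = \neg (\Diamond p \land \neg \Diamond p). Evaluate φ at each world:
  s0 (successors ∅): φ is true.
  s1 (successors {s0, s1, s2, s3}): φ is true.
  s2 (successors {s0, s1, s5}): φ is true.
  s3 (successors {s1, s4, s5}): φ is true.
  s4 (successors {s1, s2}): φ is true.
  s5 (successors {s1, s2, s3, s5}): φ is true.
For instance, at s5:
  At s5: \Diamond p \land \neg \Diamond p is false, so \neg (\Diamond p \land \neg \Diamond p) is true.
    At s5: \Diamond p is false, \neg \Diamond p is true, so \Diamond p \land \neg \Diamond p is false.
      At s5: \Diamond p requires p at some successor in {s1, s2, s3, s5}.
        At s1: p is false.
        At s2: p is false.
        At s3: p is false.
        At s5: p is false.
      So \Diamond p is false at s5.
      At s5: \Diamond p is false, so \neg \Diamond p is true.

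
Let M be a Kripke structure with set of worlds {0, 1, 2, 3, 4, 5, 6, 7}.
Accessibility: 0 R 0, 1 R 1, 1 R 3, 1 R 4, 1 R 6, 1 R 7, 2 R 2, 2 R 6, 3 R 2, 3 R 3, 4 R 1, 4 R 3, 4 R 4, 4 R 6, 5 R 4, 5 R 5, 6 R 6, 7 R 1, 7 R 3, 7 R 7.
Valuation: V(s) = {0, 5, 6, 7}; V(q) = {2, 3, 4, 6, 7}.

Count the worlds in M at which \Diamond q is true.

7

Recall that \Diamond ψ holds at a world iff ψ holds at some accessible world.
Let φ = \Diamond q. Evaluate φ at each world:
  0 (successors {0}): φ is false.
  1 (successors {1, 3, 4, 6, 7}): φ is true.
  2 (successors {2, 6}): φ is true.
  3 (successors {2, 3}): φ is true.
  4 (successors {1, 3, 4, 6}): φ is true.
  5 (successors {4, 5}): φ is true.
  6 (successors {6}): φ is true.
  7 (successors {1, 3, 7}): φ is true.
For instance, at 7:
  At 7: \Diamond q requires q at some successor in {1, 3, 7}.
    q holds at 3, so \Diamond q is true at 7.
Satisfying worlds: {1, 2, 3, 4, 5, 6, 7}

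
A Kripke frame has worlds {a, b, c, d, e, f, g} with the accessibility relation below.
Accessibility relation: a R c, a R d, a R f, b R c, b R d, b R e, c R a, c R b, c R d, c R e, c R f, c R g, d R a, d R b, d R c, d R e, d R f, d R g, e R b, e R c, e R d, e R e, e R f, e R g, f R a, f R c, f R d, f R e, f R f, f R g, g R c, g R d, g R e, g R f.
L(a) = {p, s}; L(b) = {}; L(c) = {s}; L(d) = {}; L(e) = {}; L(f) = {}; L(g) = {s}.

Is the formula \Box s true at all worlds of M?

No

Let φ = \Box s. Evaluate φ at each world:
  a (successors {c, d, f}): φ is false.
  b (successors {c, d, e}): φ is false.
  c (successors {a, b, d, e, f, g}): φ is false.
  d (successors {a, b, c, e, f, g}): φ is false.
  e (successors {b, c, d, e, f, g}): φ is false.
  f (successors {a, c, d, e, f, g}): φ is false.
  g (successors {c, d, e, f}): φ is false.
Detail at a (counterexample):
  At a: \Box s requires s at every successor {c, d, f}.
    s fails at d, so \Box s is false at a.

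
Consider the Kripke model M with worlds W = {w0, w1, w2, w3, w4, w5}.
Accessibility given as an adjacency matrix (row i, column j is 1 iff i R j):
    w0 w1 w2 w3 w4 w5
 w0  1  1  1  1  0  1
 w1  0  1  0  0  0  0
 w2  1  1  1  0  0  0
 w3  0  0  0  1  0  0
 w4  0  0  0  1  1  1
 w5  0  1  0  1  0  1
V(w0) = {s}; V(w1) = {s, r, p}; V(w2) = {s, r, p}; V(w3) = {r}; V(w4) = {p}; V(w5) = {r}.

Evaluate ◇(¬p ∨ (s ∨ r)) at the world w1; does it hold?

At w1: ◇(¬p ∨ (s ∨ r)) requires ¬p ∨ (s ∨ r) at some successor in {w1}.
  ¬p ∨ (s ∨ r) holds at w1, so ◇(¬p ∨ (s ∨ r)) is true at w1.

Yes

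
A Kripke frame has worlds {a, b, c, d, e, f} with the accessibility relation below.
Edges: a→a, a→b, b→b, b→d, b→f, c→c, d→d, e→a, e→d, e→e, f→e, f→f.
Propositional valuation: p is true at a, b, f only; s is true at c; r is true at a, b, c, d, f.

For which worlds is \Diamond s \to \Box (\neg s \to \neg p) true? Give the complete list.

a, b, c, d, e, f

Let φ = \Diamond s \to \Box (\neg s \to \neg p). Evaluate φ at each world:
  a (successors {a, b}): φ is true.
  b (successors {b, d, f}): φ is true.
  c (successors {c}): φ is true.
  d (successors {d}): φ is true.
  e (successors {a, d, e}): φ is true.
  f (successors {e, f}): φ is true.
For instance, at d:
  At d: \Diamond s is false, \Box (\neg s \to \neg p) is true, so \Diamond s \to \Box (\neg s \to \neg p) is true.
    At d: \Diamond s requires s at some successor in {d}.
      At d: s is false.
    So \Diamond s is false at d.
    At d: \Box (\neg s \to \neg p) requires \neg s \to \neg p at every successor {d}.
      At d: \neg s \to \neg p is true.
    So \Box (\neg s \to \neg p) is true at d.
Satisfying worlds: {a, b, c, d, e, f}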